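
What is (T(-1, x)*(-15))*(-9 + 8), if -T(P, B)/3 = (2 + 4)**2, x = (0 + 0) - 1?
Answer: -1620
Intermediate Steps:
x = -1 (x = 0 - 1 = -1)
T(P, B) = -108 (T(P, B) = -3*(2 + 4)**2 = -3*6**2 = -3*36 = -108)
(T(-1, x)*(-15))*(-9 + 8) = (-108*(-15))*(-9 + 8) = 1620*(-1) = -1620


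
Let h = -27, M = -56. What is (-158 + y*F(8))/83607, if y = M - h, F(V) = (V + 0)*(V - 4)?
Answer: -362/27869 ≈ -0.012989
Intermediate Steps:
F(V) = V*(-4 + V)
y = -29 (y = -56 - 1*(-27) = -56 + 27 = -29)
(-158 + y*F(8))/83607 = (-158 - 232*(-4 + 8))/83607 = (-158 - 232*4)*(1/83607) = (-158 - 29*32)*(1/83607) = (-158 - 928)*(1/83607) = -1086*1/83607 = -362/27869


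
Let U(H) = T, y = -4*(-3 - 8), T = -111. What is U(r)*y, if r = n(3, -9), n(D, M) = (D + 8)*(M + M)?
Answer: -4884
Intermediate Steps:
n(D, M) = 2*M*(8 + D) (n(D, M) = (8 + D)*(2*M) = 2*M*(8 + D))
y = 44 (y = -4*(-11) = 44)
r = -198 (r = 2*(-9)*(8 + 3) = 2*(-9)*11 = -198)
U(H) = -111
U(r)*y = -111*44 = -4884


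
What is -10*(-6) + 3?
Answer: 63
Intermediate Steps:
-10*(-6) + 3 = 60 + 3 = 63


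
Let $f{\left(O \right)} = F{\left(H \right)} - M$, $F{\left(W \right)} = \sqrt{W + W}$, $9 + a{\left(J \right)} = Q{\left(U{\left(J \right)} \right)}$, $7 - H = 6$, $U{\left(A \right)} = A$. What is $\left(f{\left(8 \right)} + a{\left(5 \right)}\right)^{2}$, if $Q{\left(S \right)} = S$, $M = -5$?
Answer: $\left(1 + \sqrt{2}\right)^{2} \approx 5.8284$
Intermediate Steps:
$H = 1$ ($H = 7 - 6 = 1$)
$a{\left(J \right)} = -9 + J$
$F{\left(W \right)} = \sqrt{2} \sqrt{W}$ ($F{\left(W \right)} = \sqrt{2 W} = \sqrt{2} \sqrt{W}$)
$f{\left(O \right)} = 5 + \sqrt{2}$ ($f{\left(O \right)} = \sqrt{2} \sqrt{1} - -5 = \sqrt{2} \cdot 1 + 5 = \sqrt{2} + 5 = 5 + \sqrt{2}$)
$\left(f{\left(8 \right)} + a{\left(5 \right)}\right)^{2} = \left(\left(5 + \sqrt{2}\right) + \left(-9 + 5\right)\right)^{2} = \left(\left(5 + \sqrt{2}\right) - 4\right)^{2} = \left(1 + \sqrt{2}\right)^{2}$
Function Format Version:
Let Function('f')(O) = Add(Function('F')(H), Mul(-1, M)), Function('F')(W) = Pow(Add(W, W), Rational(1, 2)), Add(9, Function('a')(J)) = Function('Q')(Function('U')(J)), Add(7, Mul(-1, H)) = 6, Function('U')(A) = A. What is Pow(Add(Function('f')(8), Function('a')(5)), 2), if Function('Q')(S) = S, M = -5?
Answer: Pow(Add(1, Pow(2, Rational(1, 2))), 2) ≈ 5.8284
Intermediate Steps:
H = 1 (H = Add(7, Mul(-1, 6)) = Add(7, -6) = 1)
Function('a')(J) = Add(-9, J)
Function('F')(W) = Mul(Pow(2, Rational(1, 2)), Pow(W, Rational(1, 2))) (Function('F')(W) = Pow(Mul(2, W), Rational(1, 2)) = Mul(Pow(2, Rational(1, 2)), Pow(W, Rational(1, 2))))
Function('f')(O) = Add(5, Pow(2, Rational(1, 2))) (Function('f')(O) = Add(Mul(Pow(2, Rational(1, 2)), Pow(1, Rational(1, 2))), Mul(-1, -5)) = Add(Mul(Pow(2, Rational(1, 2)), 1), 5) = Add(Pow(2, Rational(1, 2)), 5) = Add(5, Pow(2, Rational(1, 2))))
Pow(Add(Function('f')(8), Function('a')(5)), 2) = Pow(Add(Add(5, Pow(2, Rational(1, 2))), Add(-9, 5)), 2) = Pow(Add(Add(5, Pow(2, Rational(1, 2))), -4), 2) = Pow(Add(1, Pow(2, Rational(1, 2))), 2)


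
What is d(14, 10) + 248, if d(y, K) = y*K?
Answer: 388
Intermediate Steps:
d(y, K) = K*y
d(14, 10) + 248 = 10*14 + 248 = 140 + 248 = 388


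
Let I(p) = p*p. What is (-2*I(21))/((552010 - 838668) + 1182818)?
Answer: -147/149360 ≈ -0.00098420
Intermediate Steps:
I(p) = p²
(-2*I(21))/((552010 - 838668) + 1182818) = (-2*21²)/((552010 - 838668) + 1182818) = (-2*441)/(-286658 + 1182818) = -882/896160 = -882*1/896160 = -147/149360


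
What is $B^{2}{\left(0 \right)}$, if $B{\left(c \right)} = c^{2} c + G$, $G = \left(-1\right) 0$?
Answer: $0$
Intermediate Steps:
$G = 0$
$B{\left(c \right)} = c^{3}$ ($B{\left(c \right)} = c^{2} c + 0 = c^{3} + 0 = c^{3}$)
$B^{2}{\left(0 \right)} = \left(0^{3}\right)^{2} = 0^{2} = 0$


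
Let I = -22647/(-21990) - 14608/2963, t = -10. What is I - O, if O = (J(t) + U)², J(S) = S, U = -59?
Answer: -103487868143/21718790 ≈ -4764.9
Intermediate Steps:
I = -84708953/21718790 (I = -22647*(-1/21990) - 14608*1/2963 = 7549/7330 - 14608/2963 = -84708953/21718790 ≈ -3.9003)
O = 4761 (O = (-10 - 59)² = (-69)² = 4761)
I - O = -84708953/21718790 - 1*4761 = -84708953/21718790 - 4761 = -103487868143/21718790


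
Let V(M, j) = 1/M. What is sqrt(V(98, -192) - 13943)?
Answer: I*sqrt(2732826)/14 ≈ 118.08*I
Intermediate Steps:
sqrt(V(98, -192) - 13943) = sqrt(1/98 - 13943) = sqrt(-1366413/98) = I*sqrt(2732826)/14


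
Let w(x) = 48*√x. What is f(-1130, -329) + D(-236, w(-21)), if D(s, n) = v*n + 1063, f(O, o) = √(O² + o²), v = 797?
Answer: 1063 + √1385141 + 38256*I*√21 ≈ 2239.9 + 1.7531e+5*I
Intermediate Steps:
D(s, n) = 1063 + 797*n (D(s, n) = 797*n + 1063 = 1063 + 797*n)
f(-1130, -329) + D(-236, w(-21)) = √((-1130)² + (-329)²) + (1063 + 797*(48*√(-21))) = √(1276900 + 108241) + (1063 + 797*(48*(I*√21))) = √1385141 + (1063 + 797*(48*I*√21)) = √1385141 + (1063 + 38256*I*√21) = 1063 + √1385141 + 38256*I*√21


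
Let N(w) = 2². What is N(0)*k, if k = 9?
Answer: 36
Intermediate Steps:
N(w) = 4
N(0)*k = 4*9 = 36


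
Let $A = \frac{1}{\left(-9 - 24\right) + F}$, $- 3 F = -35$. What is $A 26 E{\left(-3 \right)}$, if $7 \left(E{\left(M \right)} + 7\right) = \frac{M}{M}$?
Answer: $\frac{117}{14} \approx 8.3571$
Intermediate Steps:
$F = \frac{35}{3}$ ($F = \left(- \frac{1}{3}\right) \left(-35\right) = \frac{35}{3} \approx 11.667$)
$E{\left(M \right)} = - \frac{48}{7}$ ($E{\left(M \right)} = -7 + \frac{M \frac{1}{M}}{7} = -7 + \frac{1}{7} \cdot 1 = -7 + \frac{1}{7} = - \frac{48}{7}$)
$A = - \frac{3}{64}$ ($A = \frac{1}{\left(-9 - 24\right) + \frac{35}{3}} = \frac{1}{-33 + \frac{35}{3}} = \frac{1}{- \frac{64}{3}} = - \frac{3}{64} \approx -0.046875$)
$A 26 E{\left(-3 \right)} = \left(- \frac{3}{64}\right) 26 \left(- \frac{48}{7}\right) = \left(- \frac{39}{32}\right) \left(- \frac{48}{7}\right) = \frac{117}{14}$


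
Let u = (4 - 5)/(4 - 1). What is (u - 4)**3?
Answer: -2197/27 ≈ -81.370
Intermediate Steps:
u = -1/3 ≈ -0.33333
(u - 4)**3 = (-1/3 - 4)**3 = (-13/3)**3 = -2197/27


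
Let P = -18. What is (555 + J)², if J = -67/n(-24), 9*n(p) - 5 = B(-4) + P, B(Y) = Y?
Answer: 100761444/289 ≈ 3.4866e+5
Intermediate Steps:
n(p) = -17/9 (n(p) = 5/9 + (-4 - 18)/9 = 5/9 + (⅑)*(-22) = 5/9 - 22/9 = -17/9)
J = 603/17 (J = -67/(-17/9) = -67*(-9/17) = 603/17 ≈ 35.471)
(555 + J)² = (555 + 603/17)² = (10038/17)² = 100761444/289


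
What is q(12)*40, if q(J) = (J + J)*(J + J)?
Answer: 23040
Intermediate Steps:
q(J) = 4*J² (q(J) = (2*J)*(2*J) = 4*J²)
q(12)*40 = (4*12²)*40 = (4*144)*40 = 576*40 = 23040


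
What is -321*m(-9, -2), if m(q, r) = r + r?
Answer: 1284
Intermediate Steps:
m(q, r) = 2*r
-321*m(-9, -2) = -642*(-2) = -321*(-4) = 1284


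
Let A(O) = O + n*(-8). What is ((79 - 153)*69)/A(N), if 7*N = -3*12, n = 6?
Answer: 5957/62 ≈ 96.081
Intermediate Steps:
N = -36/7 (N = (-3*12)/7 = (⅐)*(-36) = -36/7 ≈ -5.1429)
A(O) = -48 + O (A(O) = O + 6*(-8) = O - 48 = -48 + O)
((79 - 153)*69)/A(N) = ((79 - 153)*69)/(-48 - 36/7) = (-74*69)/(-372/7) = -5106*(-7/372) = 5957/62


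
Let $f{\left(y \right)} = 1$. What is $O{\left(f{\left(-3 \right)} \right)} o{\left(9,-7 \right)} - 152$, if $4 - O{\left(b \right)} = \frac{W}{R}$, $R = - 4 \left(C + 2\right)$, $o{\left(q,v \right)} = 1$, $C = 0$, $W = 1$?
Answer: $- \frac{1183}{8} \approx -147.88$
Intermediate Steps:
$R = -8$ ($R = - 4 \left(0 + 2\right) = \left(-4\right) 2 = -8$)
$O{\left(b \right)} = \frac{33}{8}$ ($O{\left(b \right)} = 4 - 1 \frac{1}{-8} = 4 - 1 \left(- \frac{1}{8}\right) = 4 - - \frac{1}{8} = 4 + \frac{1}{8} = \frac{33}{8}$)
$O{\left(f{\left(-3 \right)} \right)} o{\left(9,-7 \right)} - 152 = \frac{33}{8} \cdot 1 - 152 = \frac{33}{8} - 152 = - \frac{1183}{8}$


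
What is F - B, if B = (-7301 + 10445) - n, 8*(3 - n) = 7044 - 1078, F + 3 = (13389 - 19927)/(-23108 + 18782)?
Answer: -4805863/1236 ≈ -3888.2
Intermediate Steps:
F = -460/309 (F = -3 + (13389 - 19927)/(-23108 + 18782) = -3 - 6538/(-4326) = -3 - 6538*(-1/4326) = -3 + 467/309 = -460/309 ≈ -1.4887)
n = -2971/4 (n = 3 - (7044 - 1078)/8 = 3 - ⅛*5966 = 3 - 2983/4 = -2971/4 ≈ -742.75)
B = 15547/4 (B = (-7301 + 10445) - 1*(-2971/4) = 3144 + 2971/4 = 15547/4 ≈ 3886.8)
F - B = -460/309 - 1*15547/4 = -460/309 - 15547/4 = -4805863/1236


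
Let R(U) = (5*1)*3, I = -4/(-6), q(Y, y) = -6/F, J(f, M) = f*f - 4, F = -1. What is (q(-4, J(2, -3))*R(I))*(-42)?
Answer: -3780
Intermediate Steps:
J(f, M) = -4 + f² (J(f, M) = f² - 4 = -4 + f²)
q(Y, y) = 6 (q(Y, y) = -6/(-1) = -6*(-1) = 6)
I = ⅔ (I = -4*(-⅙) = ⅔ ≈ 0.66667)
R(U) = 15 (R(U) = 5*3 = 15)
(q(-4, J(2, -3))*R(I))*(-42) = (6*15)*(-42) = 90*(-42) = -3780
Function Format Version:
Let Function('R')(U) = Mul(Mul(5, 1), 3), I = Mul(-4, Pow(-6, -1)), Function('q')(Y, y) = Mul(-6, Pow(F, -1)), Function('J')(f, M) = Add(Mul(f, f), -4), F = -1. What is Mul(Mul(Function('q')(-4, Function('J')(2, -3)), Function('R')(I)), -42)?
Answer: -3780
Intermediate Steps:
Function('J')(f, M) = Add(-4, Pow(f, 2)) (Function('J')(f, M) = Add(Pow(f, 2), -4) = Add(-4, Pow(f, 2)))
Function('q')(Y, y) = 6 (Function('q')(Y, y) = Mul(-6, Pow(-1, -1)) = Mul(-6, -1) = 6)
I = Rational(2, 3) (I = Mul(-4, Rational(-1, 6)) = Rational(2, 3) ≈ 0.66667)
Function('R')(U) = 15 (Function('R')(U) = Mul(5, 3) = 15)
Mul(Mul(Function('q')(-4, Function('J')(2, -3)), Function('R')(I)), -42) = Mul(Mul(6, 15), -42) = Mul(90, -42) = -3780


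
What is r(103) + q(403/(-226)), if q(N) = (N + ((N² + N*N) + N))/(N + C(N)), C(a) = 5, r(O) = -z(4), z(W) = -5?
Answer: 482086/82151 ≈ 5.8683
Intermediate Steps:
r(O) = 5 (r(O) = -1*(-5) = 5)
q(N) = (2*N + 2*N²)/(5 + N) (q(N) = (N + ((N² + N*N) + N))/(N + 5) = (N + ((N² + N²) + N))/(5 + N) = (N + (2*N² + N))/(5 + N) = (N + (N + 2*N²))/(5 + N) = (2*N + 2*N²)/(5 + N))
r(103) + q(403/(-226)) = 5 + 2*(403/(-226))*(1 + 403/(-226))/(5 + 403/(-226)) = 5 + 2*(403*(-1/226))*(1 + 403*(-1/226))/(5 + 403*(-1/226)) = 5 + 2*(-403/226)*(1 - 403/226)/(5 - 403/226) = 5 + 2*(-403/226)*(-177/226)/(727/226) = 5 + 2*(-403/226)*(226/727)*(-177/226) = 5 + 71331/82151 = 482086/82151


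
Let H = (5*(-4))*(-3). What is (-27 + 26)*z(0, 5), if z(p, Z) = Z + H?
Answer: -65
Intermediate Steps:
H = 60 (H = -20*(-3) = 60)
z(p, Z) = 60 + Z (z(p, Z) = Z + 60 = 60 + Z)
(-27 + 26)*z(0, 5) = (-27 + 26)*(60 + 5) = -1*65 = -65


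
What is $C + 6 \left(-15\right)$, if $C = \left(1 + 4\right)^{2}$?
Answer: $-65$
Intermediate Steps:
$C = 25$ ($C = 5^{2} = 25$)
$C + 6 \left(-15\right) = 25 + 6 \left(-15\right) = 25 - 90 = -65$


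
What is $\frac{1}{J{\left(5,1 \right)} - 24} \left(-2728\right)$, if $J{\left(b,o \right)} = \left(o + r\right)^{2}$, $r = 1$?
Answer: $\frac{682}{5} \approx 136.4$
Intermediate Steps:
$J{\left(b,o \right)} = \left(1 + o\right)^{2}$ ($J{\left(b,o \right)} = \left(o + 1\right)^{2} = \left(1 + o\right)^{2}$)
$\frac{1}{J{\left(5,1 \right)} - 24} \left(-2728\right) = \frac{1}{\left(1 + 1\right)^{2} - 24} \left(-2728\right) = \frac{1}{2^{2} - 24} \left(-2728\right) = \frac{1}{4 - 24} \left(-2728\right) = \frac{1}{-20} \left(-2728\right) = \left(- \frac{1}{20}\right) \left(-2728\right) = \frac{682}{5}$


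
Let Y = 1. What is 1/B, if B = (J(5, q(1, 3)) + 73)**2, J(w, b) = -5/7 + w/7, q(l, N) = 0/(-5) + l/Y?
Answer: 1/5329 ≈ 0.00018765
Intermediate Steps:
q(l, N) = l (q(l, N) = 0/(-5) + l/1 = 0*(-1/5) + l*1 = 0 + l = l)
J(w, b) = -5/7 + w/7 (J(w, b) = -5*1/7 + w*(1/7) = -5/7 + w/7)
B = 5329 (B = ((-5/7 + (1/7)*5) + 73)**2 = ((-5/7 + 5/7) + 73)**2 = (0 + 73)**2 = 73**2 = 5329)
1/B = 1/5329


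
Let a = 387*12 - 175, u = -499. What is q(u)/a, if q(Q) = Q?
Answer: -499/4469 ≈ -0.11166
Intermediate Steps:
a = 4469 (a = 4644 - 175 = 4469)
q(u)/a = -499/4469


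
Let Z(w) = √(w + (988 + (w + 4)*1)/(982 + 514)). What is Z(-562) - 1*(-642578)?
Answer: 642578 + I*√78570107/374 ≈ 6.4258e+5 + 23.7*I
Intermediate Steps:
Z(w) = √(124/187 + 1497*w/1496) (Z(w) = √(w + (988 + (4 + w)*1)/1496) = √(w + (988 + (4 + w))*(1/1496)) = √(w + (992 + w)*(1/1496)) = √(w + (124/187 + w/1496)) = √(124/187 + 1497*w/1496))
Z(-562) - 1*(-642578) = √(371008 + 559878*(-562))/748 - 1*(-642578) = √(371008 - 314651436)/748 + 642578 = √(-314280428)/748 + 642578 = (2*I*√78570107)/748 + 642578 = I*√78570107/374 + 642578 = 642578 + I*√78570107/374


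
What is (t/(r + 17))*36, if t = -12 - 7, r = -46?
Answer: 684/29 ≈ 23.586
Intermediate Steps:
t = -19
(t/(r + 17))*36 = -19/(-46 + 17)*36 = -19/(-29)*36 = -19*(-1/29)*36 = (19/29)*36 = 684/29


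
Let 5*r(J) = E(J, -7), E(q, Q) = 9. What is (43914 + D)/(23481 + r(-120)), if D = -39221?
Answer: 23465/117414 ≈ 0.19985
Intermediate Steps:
r(J) = 9/5 (r(J) = (1/5)*9 = 9/5)
(43914 + D)/(23481 + r(-120)) = (43914 - 39221)/(23481 + 9/5) = 4693/(117414/5) = 4693*(5/117414) = 23465/117414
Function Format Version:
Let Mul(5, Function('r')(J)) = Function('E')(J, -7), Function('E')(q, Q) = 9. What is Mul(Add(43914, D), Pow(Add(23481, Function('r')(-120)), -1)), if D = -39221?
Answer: Rational(23465, 117414) ≈ 0.19985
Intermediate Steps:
Function('r')(J) = Rational(9, 5) (Function('r')(J) = Mul(Rational(1, 5), 9) = Rational(9, 5))
Mul(Add(43914, D), Pow(Add(23481, Function('r')(-120)), -1)) = Mul(Add(43914, -39221), Pow(Add(23481, Rational(9, 5)), -1)) = Mul(4693, Pow(Rational(117414, 5), -1)) = Mul(4693, Rational(5, 117414)) = Rational(23465, 117414)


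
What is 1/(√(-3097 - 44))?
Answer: -I*√349/1047 ≈ -0.017843*I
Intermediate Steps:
1/(√(-3097 - 44)) = 1/(√(-3141)) = 1/(3*I*√349) = -I*√349/1047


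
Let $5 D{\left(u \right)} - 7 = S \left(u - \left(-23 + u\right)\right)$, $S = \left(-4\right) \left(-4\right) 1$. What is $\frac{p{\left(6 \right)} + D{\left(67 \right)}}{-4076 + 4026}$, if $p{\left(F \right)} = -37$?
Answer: $- \frac{19}{25} \approx -0.76$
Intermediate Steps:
$S = 16$ ($S = 16 \cdot 1 = 16$)
$D{\left(u \right)} = 75$ ($D{\left(u \right)} = \frac{7}{5} + \frac{16 \left(u - \left(-23 + u\right)\right)}{5} = \frac{7}{5} + \frac{16 \cdot 23}{5} = \frac{7}{5} + \frac{1}{5} \cdot 368 = \frac{7}{5} + \frac{368}{5} = 75$)
$\frac{p{\left(6 \right)} + D{\left(67 \right)}}{-4076 + 4026} = \frac{-37 + 75}{-4076 + 4026} = \frac{38}{-50} = 38 \left(- \frac{1}{50}\right) = - \frac{19}{25}$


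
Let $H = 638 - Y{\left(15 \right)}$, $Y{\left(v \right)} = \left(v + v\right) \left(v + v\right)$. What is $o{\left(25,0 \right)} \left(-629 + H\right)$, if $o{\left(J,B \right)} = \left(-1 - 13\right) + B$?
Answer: $12474$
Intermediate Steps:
$Y{\left(v \right)} = 4 v^{2}$ ($Y{\left(v \right)} = 2 v 2 v = 4 v^{2}$)
$o{\left(J,B \right)} = -14 + B$
$H = -262$ ($H = 638 - 4 \cdot 15^{2} = 638 - 4 \cdot 225 = 638 - 900 = -262$)
$o{\left(25,0 \right)} \left(-629 + H\right) = \left(-14 + 0\right) \left(-629 - 262\right) = \left(-14\right) \left(-891\right) = 12474$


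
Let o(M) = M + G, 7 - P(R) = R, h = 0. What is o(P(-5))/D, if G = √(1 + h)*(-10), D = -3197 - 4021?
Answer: -1/3609 ≈ -0.00027709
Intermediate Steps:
D = -7218
P(R) = 7 - R
G = -10 (G = √(1 + 0)*(-10) = √1*(-10) = 1*(-10) = -10)
o(M) = -10 + M (o(M) = M - 10 = -10 + M)
o(P(-5))/D = (-10 + (7 - 1*(-5)))/(-7218) = (-10 + (7 + 5))*(-1/7218) = (-10 + 12)*(-1/7218) = 2*(-1/7218) = -1/3609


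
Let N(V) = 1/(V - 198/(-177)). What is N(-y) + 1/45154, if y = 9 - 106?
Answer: 2669875/261396506 ≈ 0.010214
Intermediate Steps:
y = -97
N(V) = 1/(66/59 + V) (N(V) = 1/(V - 198*(-1/177)) = 1/(V + 66/59) = 1/(66/59 + V))
N(-y) + 1/45154 = 59/(66 + 59*(-1*(-97))) + 1/45154 = 59/(66 + 59*97) + 1/45154 = 59/(66 + 5723) + 1/45154 = 59/5789 + 1/45154 = 2669875/261396506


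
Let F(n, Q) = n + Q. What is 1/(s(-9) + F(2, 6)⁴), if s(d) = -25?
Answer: 1/4071 ≈ 0.00024564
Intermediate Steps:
F(n, Q) = Q + n
1/(s(-9) + F(2, 6)⁴) = 1/(-25 + (6 + 2)⁴) = 1/(-25 + 8⁴) = 1/(-25 + 4096) = 1/4071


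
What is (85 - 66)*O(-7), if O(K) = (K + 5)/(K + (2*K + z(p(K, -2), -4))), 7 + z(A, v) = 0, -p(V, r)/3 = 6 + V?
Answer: 19/14 ≈ 1.3571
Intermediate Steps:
p(V, r) = -18 - 3*V (p(V, r) = -3*(6 + V) = -18 - 3*V)
z(A, v) = -7 (z(A, v) = -7 + 0 = -7)
O(K) = (5 + K)/(-7 + 3*K) (O(K) = (K + 5)/(K + (2*K - 7)) = (5 + K)/(K + (-7 + 2*K)) = (5 + K)/(-7 + 3*K))
(85 - 66)*O(-7) = (85 - 66)*((5 - 7)/(-7 + 3*(-7))) = 19*(-2/(-7 - 21)) = 19*(-2/(-28)) = 19*(-1/28*(-2)) = 19*(1/14) = 19/14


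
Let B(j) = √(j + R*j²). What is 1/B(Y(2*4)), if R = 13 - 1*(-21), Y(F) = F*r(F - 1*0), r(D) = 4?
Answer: √2/264 ≈ 0.0053569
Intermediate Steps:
Y(F) = 4*F (Y(F) = F*4 = 4*F)
R = 34 (R = 13 + 21 = 34)
B(j) = √(j + 34*j²)
1/B(Y(2*4)) = 1/(√((4*(2*4))*(1 + 34*(4*(2*4))))) = 1/(√((4*8)*(1 + 34*(4*8)))) = 1/(√(32*(1 + 34*32))) = 1/(√(32*(1 + 1088))) = 1/(√(32*1089)) = 1/(√34848) = 1/(132*√2) = √2/264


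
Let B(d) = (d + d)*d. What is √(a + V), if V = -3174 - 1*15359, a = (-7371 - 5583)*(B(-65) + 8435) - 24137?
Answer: 4*I*√13673185 ≈ 14791.0*I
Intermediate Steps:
B(d) = 2*d² (B(d) = (2*d)*d = 2*d²)
a = -218752427 (a = (-7371 - 5583)*(2*(-65)² + 8435) - 24137 = -12954*(2*4225 + 8435) - 24137 = -12954*(8450 + 8435) - 24137 = -12954*16885 - 24137 = -218728290 - 24137 = -218752427)
V = -18533 (V = -3174 - 15359 = -18533)
√(a + V) = √(-218752427 - 18533) = √(-218770960) = 4*I*√13673185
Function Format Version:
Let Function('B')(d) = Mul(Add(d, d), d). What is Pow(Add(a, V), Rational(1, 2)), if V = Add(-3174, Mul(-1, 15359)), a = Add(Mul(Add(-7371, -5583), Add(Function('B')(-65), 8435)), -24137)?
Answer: Mul(4, I, Pow(13673185, Rational(1, 2))) ≈ Mul(14791., I)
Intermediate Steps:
Function('B')(d) = Mul(2, Pow(d, 2)) (Function('B')(d) = Mul(Mul(2, d), d) = Mul(2, Pow(d, 2)))
a = -218752427 (a = Add(Mul(Add(-7371, -5583), Add(Mul(2, Pow(-65, 2)), 8435)), -24137) = Add(Mul(-12954, Add(Mul(2, 4225), 8435)), -24137) = Add(Mul(-12954, Add(8450, 8435)), -24137) = Add(Mul(-12954, 16885), -24137) = Add(-218728290, -24137) = -218752427)
V = -18533 (V = Add(-3174, -15359) = -18533)
Pow(Add(a, V), Rational(1, 2)) = Pow(Add(-218752427, -18533), Rational(1, 2)) = Pow(-218770960, Rational(1, 2)) = Mul(4, I, Pow(13673185, Rational(1, 2)))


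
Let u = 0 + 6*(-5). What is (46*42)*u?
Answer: -57960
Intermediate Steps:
u = -30 (u = 0 - 30 = -30)
(46*42)*u = (46*42)*(-30) = 1932*(-30) = -57960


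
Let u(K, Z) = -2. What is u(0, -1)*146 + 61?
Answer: -231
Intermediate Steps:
u(0, -1)*146 + 61 = -2*146 + 61 = -292 + 61 = -231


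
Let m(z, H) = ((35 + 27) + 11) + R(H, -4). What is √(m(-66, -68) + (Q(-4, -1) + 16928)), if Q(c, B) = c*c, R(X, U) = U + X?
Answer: √16945 ≈ 130.17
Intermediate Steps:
Q(c, B) = c²
m(z, H) = 69 + H (m(z, H) = ((35 + 27) + 11) + (-4 + H) = (62 + 11) + (-4 + H) = 73 + (-4 + H) = 69 + H)
√(m(-66, -68) + (Q(-4, -1) + 16928)) = √((69 - 68) + ((-4)² + 16928)) = √(1 + (16 + 16928)) = √(1 + 16944) = √16945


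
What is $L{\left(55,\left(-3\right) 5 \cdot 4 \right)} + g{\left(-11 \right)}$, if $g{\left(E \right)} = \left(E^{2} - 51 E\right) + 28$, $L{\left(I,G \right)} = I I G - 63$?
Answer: $-180853$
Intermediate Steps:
$L{\left(I,G \right)} = -63 + G I^{2}$ ($L{\left(I,G \right)} = I^{2} G - 63 = G I^{2} - 63 = -63 + G I^{2}$)
$g{\left(E \right)} = 28 + E^{2} - 51 E$
$L{\left(55,\left(-3\right) 5 \cdot 4 \right)} + g{\left(-11 \right)} = \left(-63 + \left(-3\right) 5 \cdot 4 \cdot 55^{2}\right) + \left(28 + \left(-11\right)^{2} - -561\right) = \left(-63 + \left(-15\right) 4 \cdot 3025\right) + \left(28 + 121 + 561\right) = \left(-63 - 181500\right) + 710 = -181563 + 710 = -180853$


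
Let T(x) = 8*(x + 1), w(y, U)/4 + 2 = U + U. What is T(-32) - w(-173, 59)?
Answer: -712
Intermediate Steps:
w(y, U) = -8 + 8*U (w(y, U) = -8 + 4*(U + U) = -8 + 4*(2*U) = -8 + 8*U)
T(x) = 8 + 8*x (T(x) = 8*(1 + x) = 8 + 8*x)
T(-32) - w(-173, 59) = (8 + 8*(-32)) - (-8 + 8*59) = (8 - 256) - (-8 + 472) = -248 - 1*464 = -248 - 464 = -712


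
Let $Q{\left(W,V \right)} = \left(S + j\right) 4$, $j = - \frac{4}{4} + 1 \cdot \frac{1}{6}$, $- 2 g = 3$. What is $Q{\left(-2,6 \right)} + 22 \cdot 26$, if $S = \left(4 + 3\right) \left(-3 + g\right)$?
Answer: $\frac{1328}{3} \approx 442.67$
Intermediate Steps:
$g = - \frac{3}{2}$ ($g = \left(- \frac{1}{2}\right) 3 = - \frac{3}{2} \approx -1.5$)
$j = - \frac{5}{6}$ ($j = \left(-4\right) \frac{1}{4} + 1 \cdot \frac{1}{6} = -1 + \frac{1}{6} = - \frac{5}{6} \approx -0.83333$)
$S = - \frac{63}{2}$ ($S = \left(4 + 3\right) \left(-3 - \frac{3}{2}\right) = 7 \left(- \frac{9}{2}\right) = - \frac{63}{2} \approx -31.5$)
$Q{\left(W,V \right)} = - \frac{388}{3}$ ($Q{\left(W,V \right)} = \left(- \frac{63}{2} - \frac{5}{6}\right) 4 = \left(- \frac{97}{3}\right) 4 = - \frac{388}{3}$)
$Q{\left(-2,6 \right)} + 22 \cdot 26 = - \frac{388}{3} + 22 \cdot 26 = - \frac{388}{3} + 572 = \frac{1328}{3}$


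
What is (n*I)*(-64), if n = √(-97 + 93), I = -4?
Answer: 512*I ≈ 512.0*I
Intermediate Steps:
n = 2*I (n = √(-4) = 2*I ≈ 2.0*I)
(n*I)*(-64) = ((2*I)*(-4))*(-64) = -8*I*(-64) = 512*I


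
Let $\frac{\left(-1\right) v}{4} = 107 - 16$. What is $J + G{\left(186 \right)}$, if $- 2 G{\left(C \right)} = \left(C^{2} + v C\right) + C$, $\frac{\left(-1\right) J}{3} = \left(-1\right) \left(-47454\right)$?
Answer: $-125901$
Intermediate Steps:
$v = -364$ ($v = - 4 \left(107 - 16\right) = \left(-4\right) 91 = -364$)
$J = -142362$ ($J = - 3 \left(\left(-1\right) \left(-47454\right)\right) = \left(-3\right) 47454 = -142362$)
$G{\left(C \right)} = - \frac{C^{2}}{2} + \frac{363 C}{2}$ ($G{\left(C \right)} = - \frac{\left(C^{2} - 364 C\right) + C}{2} = - \frac{C^{2} - 363 C}{2} = - \frac{C^{2}}{2} + \frac{363 C}{2}$)
$J + G{\left(186 \right)} = -142362 + \frac{1}{2} \cdot 186 \left(363 - 186\right) = -142362 + \frac{1}{2} \cdot 186 \cdot 177 = -142362 + 16461 = -125901$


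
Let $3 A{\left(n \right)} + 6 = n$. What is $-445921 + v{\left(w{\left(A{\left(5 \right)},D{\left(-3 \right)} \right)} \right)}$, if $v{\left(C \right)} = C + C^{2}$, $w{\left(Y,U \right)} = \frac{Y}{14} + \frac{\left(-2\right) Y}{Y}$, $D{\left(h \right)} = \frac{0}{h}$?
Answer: $- \frac{786600989}{1764} \approx -4.4592 \cdot 10^{5}$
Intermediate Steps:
$A{\left(n \right)} = -2 + \frac{n}{3}$
$D{\left(h \right)} = 0$
$w{\left(Y,U \right)} = -2 + \frac{Y}{14}$ ($w{\left(Y,U \right)} = Y \frac{1}{14} - 2 = \frac{Y}{14} - 2 = -2 + \frac{Y}{14}$)
$-445921 + v{\left(w{\left(A{\left(5 \right)},D{\left(-3 \right)} \right)} \right)} = -445921 + \left(-2 + \frac{-2 + \frac{1}{3} \cdot 5}{14}\right) \left(1 - \left(2 - \frac{-2 + \frac{1}{3} \cdot 5}{14}\right)\right) = -445921 + \left(-2 + \frac{-2 + \frac{5}{3}}{14}\right) \left(1 - \left(2 - \frac{-2 + \frac{5}{3}}{14}\right)\right) = -445921 + \left(-2 + \frac{1}{14} \left(- \frac{1}{3}\right)\right) \left(1 + \left(-2 + \frac{1}{14} \left(- \frac{1}{3}\right)\right)\right) = -445921 + \left(-2 - \frac{1}{42}\right) \left(1 - \frac{85}{42}\right) = -445921 - \frac{85 \left(1 - \frac{85}{42}\right)}{42} = -445921 - - \frac{3655}{1764} = -445921 + \frac{3655}{1764} = - \frac{786600989}{1764}$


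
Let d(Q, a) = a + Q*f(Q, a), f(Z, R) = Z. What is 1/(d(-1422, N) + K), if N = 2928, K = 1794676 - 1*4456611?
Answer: -1/636923 ≈ -1.5700e-6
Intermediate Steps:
K = -2661935 (K = 1794676 - 4456611 = -2661935)
d(Q, a) = a + Q² (d(Q, a) = a + Q*Q = a + Q²)
1/(d(-1422, N) + K) = 1/((2928 + (-1422)²) - 2661935) = 1/((2928 + 2022084) - 2661935) = 1/(2025012 - 2661935) = 1/(-636923) = -1/636923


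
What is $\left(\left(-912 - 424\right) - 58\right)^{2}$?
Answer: $1943236$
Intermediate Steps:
$\left(\left(-912 - 424\right) - 58\right)^{2} = \left(-1336 - 58\right)^{2} = \left(-1394\right)^{2} = 1943236$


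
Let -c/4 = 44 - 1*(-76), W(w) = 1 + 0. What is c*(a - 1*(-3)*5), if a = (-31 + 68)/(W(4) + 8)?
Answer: -27520/3 ≈ -9173.3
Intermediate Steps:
W(w) = 1
a = 37/9 (a = (-31 + 68)/(1 + 8) = 37/9 ≈ 4.1111)
c = -480 (c = -4*(44 - 1*(-76)) = -4*(44 + 76) = -4*120 = -480)
c*(a - 1*(-3)*5) = -480*(37/9 - 1*(-3)*5) = -480*(37/9 + 3*5) = -480*(37/9 + 15) = -480*172/9 = -27520/3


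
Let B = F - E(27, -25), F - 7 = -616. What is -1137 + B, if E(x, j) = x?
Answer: -1773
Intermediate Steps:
F = -609 (F = 7 - 616 = -609)
B = -636 (B = -609 - 1*27 = -609 - 27 = -636)
-1137 + B = -1137 - 636 = -1773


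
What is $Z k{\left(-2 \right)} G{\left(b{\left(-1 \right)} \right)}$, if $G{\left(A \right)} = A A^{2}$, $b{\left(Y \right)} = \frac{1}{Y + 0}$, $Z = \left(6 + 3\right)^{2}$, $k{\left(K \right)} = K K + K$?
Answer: $-162$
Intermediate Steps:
$k{\left(K \right)} = K + K^{2}$ ($k{\left(K \right)} = K^{2} + K = K + K^{2}$)
$Z = 81$ ($Z = 9^{2} = 81$)
$b{\left(Y \right)} = \frac{1}{Y}$
$G{\left(A \right)} = A^{3}$
$Z k{\left(-2 \right)} G{\left(b{\left(-1 \right)} \right)} = 81 \left(- 2 \left(1 - 2\right)\right) \left(\frac{1}{-1}\right)^{3} = 81 \left(\left(-2\right) \left(-1\right)\right) \left(-1\right)^{3} = 81 \cdot 2 \left(-1\right) = 162 \left(-1\right) = -162$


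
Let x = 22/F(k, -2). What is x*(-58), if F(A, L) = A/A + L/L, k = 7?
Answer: -638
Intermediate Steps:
F(A, L) = 2 (F(A, L) = 1 + 1 = 2)
x = 11 (x = 22/2 = 22*(½) = 11)
x*(-58) = 11*(-58) = -638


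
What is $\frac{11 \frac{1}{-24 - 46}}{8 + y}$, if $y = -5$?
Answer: $- \frac{11}{210} \approx -0.052381$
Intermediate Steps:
$\frac{11 \frac{1}{-24 - 46}}{8 + y} = \frac{11 \frac{1}{-24 - 46}}{8 - 5} = \frac{11 \frac{1}{-70}}{3} = 11 \left(- \frac{1}{70}\right) \frac{1}{3} = \left(- \frac{11}{70}\right) \frac{1}{3} = - \frac{11}{210}$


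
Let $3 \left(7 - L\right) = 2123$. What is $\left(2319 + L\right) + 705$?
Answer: $\frac{6970}{3} \approx 2323.3$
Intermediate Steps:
$L = - \frac{2102}{3}$ ($L = 7 - \frac{2123}{3} = - \frac{2102}{3} \approx -700.67$)
$\left(2319 + L\right) + 705 = \left(2319 - \frac{2102}{3}\right) + 705 = \frac{4855}{3} + 705 = \frac{6970}{3}$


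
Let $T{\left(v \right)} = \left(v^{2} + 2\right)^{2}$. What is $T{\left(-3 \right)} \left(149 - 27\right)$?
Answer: $14762$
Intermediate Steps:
$T{\left(v \right)} = \left(2 + v^{2}\right)^{2}$
$T{\left(-3 \right)} \left(149 - 27\right) = \left(2 + \left(-3\right)^{2}\right)^{2} \left(149 - 27\right) = \left(2 + 9\right)^{2} \cdot 122 = 11^{2} \cdot 122 = 121 \cdot 122 = 14762$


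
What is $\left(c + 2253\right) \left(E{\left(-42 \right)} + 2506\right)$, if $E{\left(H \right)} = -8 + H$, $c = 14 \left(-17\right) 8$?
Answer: $857144$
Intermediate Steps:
$c = -1904$ ($c = \left(-238\right) 8 = -1904$)
$\left(c + 2253\right) \left(E{\left(-42 \right)} + 2506\right) = \left(-1904 + 2253\right) \left(\left(-8 - 42\right) + 2506\right) = 349 \left(-50 + 2506\right) = 349 \cdot 2456 = 857144$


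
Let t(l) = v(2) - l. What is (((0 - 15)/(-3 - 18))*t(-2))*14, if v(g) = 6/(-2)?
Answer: -10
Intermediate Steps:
v(g) = -3 (v(g) = 6*(-½) = -3)
t(l) = -3 - l
(((0 - 15)/(-3 - 18))*t(-2))*14 = (((0 - 15)/(-3 - 18))*(-3 - 1*(-2)))*14 = ((-15/(-21))*(-3 + 2))*14 = (-15*(-1/21)*(-1))*14 = ((5/7)*(-1))*14 = -5/7*14 = -10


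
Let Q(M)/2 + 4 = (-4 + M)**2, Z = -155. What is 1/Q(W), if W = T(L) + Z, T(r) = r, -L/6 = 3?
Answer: 1/62650 ≈ 1.5962e-5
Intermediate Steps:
L = -18 (L = -6*3 = -18)
W = -173 (W = -18 - 155 = -173)
Q(M) = -8 + 2*(-4 + M)**2
1/Q(W) = 1/(-8 + 2*(-4 - 173)**2) = 1/(-8 + 2*(-177)**2) = 1/(-8 + 2*31329) = 1/(-8 + 62658) = 1/62650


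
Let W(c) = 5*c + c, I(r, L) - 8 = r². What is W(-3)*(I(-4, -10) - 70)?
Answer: 828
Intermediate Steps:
I(r, L) = 8 + r²
W(c) = 6*c
W(-3)*(I(-4, -10) - 70) = (6*(-3))*((8 + (-4)²) - 70) = -18*((8 + 16) - 70) = -18*(24 - 70) = -18*(-46) = 828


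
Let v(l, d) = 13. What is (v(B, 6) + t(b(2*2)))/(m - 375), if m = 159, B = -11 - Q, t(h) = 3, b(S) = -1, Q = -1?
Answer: -2/27 ≈ -0.074074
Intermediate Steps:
B = -10 (B = -11 - 1*(-1) = -11 + 1 = -10)
(v(B, 6) + t(b(2*2)))/(m - 375) = (13 + 3)/(159 - 375) = 16/(-216) = 16*(-1/216) = -2/27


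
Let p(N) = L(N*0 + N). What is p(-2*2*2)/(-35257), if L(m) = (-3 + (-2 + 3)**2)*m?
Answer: -16/35257 ≈ -0.00045381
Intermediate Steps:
L(m) = -2*m (L(m) = (-3 + 1**2)*m = (-3 + 1)*m = -2*m)
p(N) = -2*N (p(N) = -2*(N*0 + N) = -2*(0 + N) = -2*N)
p(-2*2*2)/(-35257) = -2*(-2*2)*2/(-35257) = -(-8)*2*(-1/35257) = -2*(-8)*(-1/35257) = 16*(-1/35257) = -16/35257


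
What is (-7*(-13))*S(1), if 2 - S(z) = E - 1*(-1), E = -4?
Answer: 455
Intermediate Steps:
S(z) = 5 (S(z) = 2 - (-4 - 1*(-1)) = 2 - (-4 + 1) = 2 - 1*(-3) = 2 + 3 = 5)
(-7*(-13))*S(1) = -7*(-13)*5 = 91*5 = 455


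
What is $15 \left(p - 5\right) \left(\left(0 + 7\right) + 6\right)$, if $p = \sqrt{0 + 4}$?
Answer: $-585$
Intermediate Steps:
$p = 2$ ($p = \sqrt{4} = 2$)
$15 \left(p - 5\right) \left(\left(0 + 7\right) + 6\right) = 15 \left(2 - 5\right) \left(\left(0 + 7\right) + 6\right) = 15 \left(2 - 5\right) \left(7 + 6\right) = 15 \left(-3\right) 13 = \left(-45\right) 13 = -585$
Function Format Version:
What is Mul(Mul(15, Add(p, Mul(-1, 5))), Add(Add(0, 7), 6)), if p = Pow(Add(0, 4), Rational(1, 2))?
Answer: -585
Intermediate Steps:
p = 2 (p = Pow(4, Rational(1, 2)) = 2)
Mul(Mul(15, Add(p, Mul(-1, 5))), Add(Add(0, 7), 6)) = Mul(Mul(15, Add(2, Mul(-1, 5))), Add(Add(0, 7), 6)) = Mul(Mul(15, Add(2, -5)), Add(7, 6)) = Mul(Mul(15, -3), 13) = Mul(-45, 13) = -585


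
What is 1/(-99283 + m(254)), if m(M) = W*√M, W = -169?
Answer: -99283/9849859595 + 169*√254/9849859595 ≈ -9.8062e-6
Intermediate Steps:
m(M) = -169*√M
1/(-99283 + m(254)) = 1/(-99283 - 169*√254)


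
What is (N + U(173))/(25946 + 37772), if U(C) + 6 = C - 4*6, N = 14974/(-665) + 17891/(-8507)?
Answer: 334845916/180231301145 ≈ 0.0018579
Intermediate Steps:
N = -139281333/5657155 (N = 14974*(-1/665) + 17891*(-1/8507) = -14974/665 - 17891/8507 = -139281333/5657155 ≈ -24.620)
U(C) = -30 + C (U(C) = -6 + (C - 4*6) = -6 + (C - 24) = -6 + (-24 + C) = -30 + C)
(N + U(173))/(25946 + 37772) = (-139281333/5657155 + (-30 + 173))/(25946 + 37772) = (-139281333/5657155 + 143)/63718 = (669691832/5657155)*(1/63718) = 334845916/180231301145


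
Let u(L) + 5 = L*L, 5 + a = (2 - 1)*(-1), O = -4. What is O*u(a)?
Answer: -124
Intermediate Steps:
a = -6 (a = -5 + (2 - 1)*(-1) = -5 + 1*(-1) = -5 - 1 = -6)
u(L) = -5 + L² (u(L) = -5 + L*L = -5 + L²)
O*u(a) = -4*(-5 + (-6)²) = -4*(-5 + 36) = -4*31 = -124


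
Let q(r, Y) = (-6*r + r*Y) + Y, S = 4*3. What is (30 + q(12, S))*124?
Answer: 14136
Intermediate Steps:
S = 12
q(r, Y) = Y - 6*r + Y*r (q(r, Y) = (-6*r + Y*r) + Y = Y - 6*r + Y*r)
(30 + q(12, S))*124 = (30 + (12 - 6*12 + 12*12))*124 = (30 + (12 - 72 + 144))*124 = (30 + 84)*124 = 114*124 = 14136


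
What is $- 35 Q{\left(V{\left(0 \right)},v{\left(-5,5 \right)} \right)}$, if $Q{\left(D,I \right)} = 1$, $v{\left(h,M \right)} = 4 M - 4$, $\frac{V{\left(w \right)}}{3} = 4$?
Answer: $-35$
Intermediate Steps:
$V{\left(w \right)} = 12$ ($V{\left(w \right)} = 3 \cdot 4 = 12$)
$v{\left(h,M \right)} = -4 + 4 M$
$- 35 Q{\left(V{\left(0 \right)},v{\left(-5,5 \right)} \right)} = \left(-35\right) 1 = -35$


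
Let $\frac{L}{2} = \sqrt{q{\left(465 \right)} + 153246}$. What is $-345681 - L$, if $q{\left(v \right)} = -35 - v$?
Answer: $-345681 - 2 \sqrt{152746} \approx -3.4646 \cdot 10^{5}$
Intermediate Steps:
$L = 2 \sqrt{152746}$ ($L = 2 \sqrt{\left(-35 - 465\right) + 153246} = 2 \sqrt{-500 + 153246} = 2 \sqrt{152746} \approx 781.65$)
$-345681 - L = -345681 - 2 \sqrt{152746}$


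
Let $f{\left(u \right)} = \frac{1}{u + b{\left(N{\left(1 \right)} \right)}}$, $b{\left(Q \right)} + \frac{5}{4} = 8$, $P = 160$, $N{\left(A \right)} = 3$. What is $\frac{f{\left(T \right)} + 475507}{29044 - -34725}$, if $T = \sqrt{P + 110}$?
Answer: $\frac{63242427}{8481277} + \frac{16 \sqrt{30}}{76331493} \approx 7.4567$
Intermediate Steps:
$T = 3 \sqrt{30}$ ($T = \sqrt{160 + 110} = \sqrt{270} = 3 \sqrt{30} \approx 16.432$)
$b{\left(Q \right)} = \frac{27}{4}$ ($b{\left(Q \right)} = - \frac{5}{4} + 8 = \frac{27}{4}$)
$f{\left(u \right)} = \frac{1}{\frac{27}{4} + u}$ ($f{\left(u \right)} = \frac{1}{u + \frac{27}{4}} = \frac{1}{\frac{27}{4} + u}$)
$\frac{f{\left(T \right)} + 475507}{29044 - -34725} = \frac{\frac{4}{27 + 4 \cdot 3 \sqrt{30}} + 475507}{29044 - -34725} = \frac{\frac{4}{27 + 12 \sqrt{30}} + 475507}{29044 + \left(-89124 + 123849\right)} = \frac{475507 + \frac{4}{27 + 12 \sqrt{30}}}{29044 + 34725} = \frac{475507 + \frac{4}{27 + 12 \sqrt{30}}}{63769} = \left(475507 + \frac{4}{27 + 12 \sqrt{30}}\right) \frac{1}{63769} = \frac{475507}{63769} + \frac{4}{63769 \left(27 + 12 \sqrt{30}\right)}$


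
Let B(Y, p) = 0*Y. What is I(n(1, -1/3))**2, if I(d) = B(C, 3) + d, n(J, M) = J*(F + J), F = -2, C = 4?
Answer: 1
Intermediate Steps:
B(Y, p) = 0
n(J, M) = J*(-2 + J)
I(d) = d (I(d) = 0 + d = d)
I(n(1, -1/3))**2 = (1*(-2 + 1))**2 = (1*(-1))**2 = (-1)**2 = 1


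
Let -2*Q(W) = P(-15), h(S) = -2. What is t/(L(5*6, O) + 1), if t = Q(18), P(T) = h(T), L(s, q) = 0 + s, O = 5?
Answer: 1/31 ≈ 0.032258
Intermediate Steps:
L(s, q) = s
P(T) = -2
Q(W) = 1 (Q(W) = -½*(-2) = 1)
t = 1
t/(L(5*6, O) + 1) = 1/(5*6 + 1) = 1/(30 + 1) = 1/31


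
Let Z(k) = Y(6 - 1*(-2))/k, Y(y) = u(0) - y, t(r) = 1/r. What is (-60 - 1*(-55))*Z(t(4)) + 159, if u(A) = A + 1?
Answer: 299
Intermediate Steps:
t(r) = 1/r
u(A) = 1 + A
Y(y) = 1 - y (Y(y) = (1 + 0) - y = 1 - y)
Z(k) = -7/k (Z(k) = (1 - (6 - 1*(-2)))/k = (1 - (6 + 2))/k = (1 - 1*8)/k = (1 - 8)/k = -7/k)
(-60 - 1*(-55))*Z(t(4)) + 159 = (-60 - 1*(-55))*(-7/(1/4)) + 159 = (-60 + 55)*(-7/¼) + 159 = -(-35)*4 + 159 = -5*(-28) + 159 = 140 + 159 = 299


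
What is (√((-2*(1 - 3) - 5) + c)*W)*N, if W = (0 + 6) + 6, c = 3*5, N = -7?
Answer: -84*√14 ≈ -314.30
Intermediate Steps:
c = 15
W = 12 (W = 6 + 6 = 12)
(√((-2*(1 - 3) - 5) + c)*W)*N = (√((-2*(1 - 3) - 5) + 15)*12)*(-7) = (√((-2*(-2) - 5) + 15)*12)*(-7) = (√((4 - 5) + 15)*12)*(-7) = (√(-1 + 15)*12)*(-7) = (√14*12)*(-7) = (12*√14)*(-7) = -84*√14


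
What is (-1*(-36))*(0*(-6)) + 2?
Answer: 2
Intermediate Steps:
(-1*(-36))*(0*(-6)) + 2 = 36*0 + 2 = 0 + 2 = 2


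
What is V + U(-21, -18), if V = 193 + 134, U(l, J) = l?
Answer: 306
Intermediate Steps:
V = 327
V + U(-21, -18) = 327 - 21 = 306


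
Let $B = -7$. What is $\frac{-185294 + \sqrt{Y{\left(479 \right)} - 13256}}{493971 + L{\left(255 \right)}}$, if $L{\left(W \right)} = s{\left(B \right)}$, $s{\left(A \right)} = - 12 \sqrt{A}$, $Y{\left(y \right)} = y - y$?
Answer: $- \frac{30509954158}{81335783283} - \frac{8 \sqrt{23198}}{81335783283} - \frac{741176 i \sqrt{7}}{81335783283} + \frac{329314 i \sqrt{3314}}{81335783283} \approx -0.37511 + 0.00020897 i$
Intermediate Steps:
$Y{\left(y \right)} = 0$
$L{\left(W \right)} = - 12 i \sqrt{7}$ ($L{\left(W \right)} = - 12 \sqrt{-7} = - 12 i \sqrt{7}$)
$\frac{-185294 + \sqrt{Y{\left(479 \right)} - 13256}}{493971 + L{\left(255 \right)}} = \frac{-185294 + \sqrt{0 - 13256}}{493971 - 12 i \sqrt{7}} = \frac{-185294 + \sqrt{-13256}}{493971 - 12 i \sqrt{7}} = \frac{-185294 + 2 i \sqrt{3314}}{493971 - 12 i \sqrt{7}}$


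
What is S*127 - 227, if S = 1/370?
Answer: -83863/370 ≈ -226.66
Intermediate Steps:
S = 1/370 ≈ 0.0027027
S*127 - 227 = (1/370)*127 - 227 = 127/370 - 227 = -83863/370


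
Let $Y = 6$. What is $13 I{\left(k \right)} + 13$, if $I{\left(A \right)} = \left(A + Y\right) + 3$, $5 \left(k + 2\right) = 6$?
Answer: $\frac{598}{5} \approx 119.6$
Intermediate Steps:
$k = - \frac{4}{5}$ ($k = -2 + \frac{1}{5} \cdot 6 = -2 + \frac{6}{5} = - \frac{4}{5} \approx -0.8$)
$I{\left(A \right)} = 9 + A$ ($I{\left(A \right)} = \left(A + 6\right) + 3 = \left(6 + A\right) + 3 = 9 + A$)
$13 I{\left(k \right)} + 13 = 13 \left(9 - \frac{4}{5}\right) + 13 = 13 \cdot \frac{41}{5} + 13 = \frac{533}{5} + 13 = \frac{598}{5}$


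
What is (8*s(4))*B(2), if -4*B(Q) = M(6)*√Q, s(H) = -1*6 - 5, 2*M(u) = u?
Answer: 66*√2 ≈ 93.338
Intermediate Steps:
M(u) = u/2
s(H) = -11 (s(H) = -6 - 5 = -11)
B(Q) = -3*√Q/4 (B(Q) = -(½)*6*√Q/4 = -3*√Q/4)
(8*s(4))*B(2) = (8*(-11))*(-3*√2/4) = -(-66)*√2 = 66*√2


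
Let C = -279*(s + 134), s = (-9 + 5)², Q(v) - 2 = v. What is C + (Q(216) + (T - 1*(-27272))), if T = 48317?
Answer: 33957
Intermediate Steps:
Q(v) = 2 + v
s = 16 (s = (-4)² = 16)
C = -41850 (C = -279*(16 + 134) = -279*150 = -41850)
C + (Q(216) + (T - 1*(-27272))) = -41850 + ((2 + 216) + (48317 - 1*(-27272))) = -41850 + (218 + (48317 + 27272)) = -41850 + (218 + 75589) = -41850 + 75807 = 33957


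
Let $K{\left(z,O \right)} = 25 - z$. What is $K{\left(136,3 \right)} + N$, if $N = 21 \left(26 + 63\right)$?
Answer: $1758$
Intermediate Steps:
$N = 1869$ ($N = 21 \cdot 89 = 1869$)
$K{\left(136,3 \right)} + N = \left(25 - 136\right) + 1869 = -111 + 1869 = 1758$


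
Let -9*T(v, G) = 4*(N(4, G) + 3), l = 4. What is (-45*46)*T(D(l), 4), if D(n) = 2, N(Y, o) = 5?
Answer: 7360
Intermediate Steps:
T(v, G) = -32/9 (T(v, G) = -4*(5 + 3)/9 = -4*8/9 = -⅑*32 = -32/9)
(-45*46)*T(D(l), 4) = -45*46*(-32/9) = -2070*(-32/9) = 7360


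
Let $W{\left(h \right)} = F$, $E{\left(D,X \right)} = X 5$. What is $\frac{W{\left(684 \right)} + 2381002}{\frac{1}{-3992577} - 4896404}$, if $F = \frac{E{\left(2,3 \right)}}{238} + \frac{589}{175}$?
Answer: $- \frac{56562767694379677}{116318156458998550} \approx -0.48628$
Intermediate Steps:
$E{\left(D,X \right)} = 5 X$
$F = \frac{20401}{5950}$ ($F = \frac{5 \cdot 3}{238} + \frac{589}{175} = 15 \cdot \frac{1}{238} + 589 \cdot \frac{1}{175} = \frac{15}{238} + \frac{589}{175} = \frac{20401}{5950} \approx 3.4287$)
$W{\left(h \right)} = \frac{20401}{5950}$
$\frac{W{\left(684 \right)} + 2381002}{\frac{1}{-3992577} - 4896404} = \frac{\frac{20401}{5950} + 2381002}{\frac{1}{-3992577} - 4896404} = \frac{14166982301}{5950 \left(- \frac{1}{3992577} - 4896404\right)} = \frac{14166982301}{5950 \left(- \frac{19549269993109}{3992577}\right)} = \frac{14166982301}{5950} \left(- \frac{3992577}{19549269993109}\right) = - \frac{56562767694379677}{116318156458998550}$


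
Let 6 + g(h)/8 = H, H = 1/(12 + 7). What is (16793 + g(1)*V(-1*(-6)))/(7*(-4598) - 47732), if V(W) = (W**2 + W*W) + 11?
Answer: -244035/1518442 ≈ -0.16071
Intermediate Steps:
V(W) = 11 + 2*W**2 (V(W) = (W**2 + W**2) + 11 = 2*W**2 + 11 = 11 + 2*W**2)
H = 1/19 ≈ 0.052632
g(h) = -904/19 (g(h) = -48 + 8*(1/19) = -48 + 8/19 = -904/19)
(16793 + g(1)*V(-1*(-6)))/(7*(-4598) - 47732) = (16793 - 904*(11 + 2*(-1*(-6))**2)/19)/(7*(-4598) - 47732) = (16793 - 904*(11 + 2*6**2)/19)/(-32186 - 47732) = (16793 - 904*(11 + 2*36)/19)/(-79918) = (16793 - 904*(11 + 72)/19)*(-1/79918) = (16793 - 904/19*83)*(-1/79918) = (16793 - 75032/19)*(-1/79918) = (244035/19)*(-1/79918) = -244035/1518442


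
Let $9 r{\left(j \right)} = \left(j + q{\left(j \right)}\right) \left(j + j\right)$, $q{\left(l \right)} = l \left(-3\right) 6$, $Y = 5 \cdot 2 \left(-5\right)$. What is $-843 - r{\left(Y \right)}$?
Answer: $\frac{77413}{9} \approx 8601.4$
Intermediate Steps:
$Y = -50$ ($Y = 10 \left(-5\right) = -50$)
$q{\left(l \right)} = - 18 l$ ($q{\left(l \right)} = - 3 l 6 = - 18 l$)
$r{\left(j \right)} = - \frac{34 j^{2}}{9}$ ($r{\left(j \right)} = \frac{\left(j - 18 j\right) \left(j + j\right)}{9} = \frac{- 17 j 2 j}{9} = \frac{\left(-34\right) j^{2}}{9} = - \frac{34 j^{2}}{9}$)
$-843 - r{\left(Y \right)} = -843 - - \frac{34 \left(-50\right)^{2}}{9} = -843 - \left(- \frac{34}{9}\right) 2500 = -843 - - \frac{85000}{9} = -843 + \frac{85000}{9} = \frac{77413}{9}$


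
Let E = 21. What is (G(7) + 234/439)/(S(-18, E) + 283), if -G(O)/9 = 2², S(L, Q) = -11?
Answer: -7785/59704 ≈ -0.13039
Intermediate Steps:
G(O) = -36 (G(O) = -9*2² = -9*4 = -36)
(G(7) + 234/439)/(S(-18, E) + 283) = (-36 + 234/439)/(-11 + 283) = (-36 + 234*(1/439))/272 = (-36 + 234/439)*(1/272) = -15570/439*1/272 = -7785/59704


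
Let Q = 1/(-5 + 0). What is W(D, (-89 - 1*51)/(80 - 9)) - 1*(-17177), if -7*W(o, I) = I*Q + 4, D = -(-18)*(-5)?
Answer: 8536657/497 ≈ 17176.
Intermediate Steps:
D = -90 (D = -1*90 = -90)
Q = -⅕ (Q = 1/(-5) = -⅕ ≈ -0.20000)
W(o, I) = -4/7 + I/35 (W(o, I) = -(I*(-⅕) + 4)/7 = -(-I/5 + 4)/7 = -(4 - I/5)/7 = -4/7 + I/35)
W(D, (-89 - 1*51)/(80 - 9)) - 1*(-17177) = (-4/7 + ((-89 - 1*51)/(80 - 9))/35) - 1*(-17177) = (-4/7 + ((-89 - 51)/71)/35) + 17177 = (-4/7 + (-140*1/71)/35) + 17177 = (-4/7 + (1/35)*(-140/71)) + 17177 = (-4/7 - 4/71) + 17177 = -312/497 + 17177 = 8536657/497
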